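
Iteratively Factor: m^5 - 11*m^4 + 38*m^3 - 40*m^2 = (m - 2)*(m^4 - 9*m^3 + 20*m^2) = (m - 5)*(m - 2)*(m^3 - 4*m^2) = (m - 5)*(m - 4)*(m - 2)*(m^2) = m*(m - 5)*(m - 4)*(m - 2)*(m)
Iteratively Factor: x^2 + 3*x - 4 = (x - 1)*(x + 4)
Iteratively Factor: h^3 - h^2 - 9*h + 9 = (h + 3)*(h^2 - 4*h + 3) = (h - 1)*(h + 3)*(h - 3)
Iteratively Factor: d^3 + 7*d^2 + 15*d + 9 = (d + 3)*(d^2 + 4*d + 3) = (d + 3)^2*(d + 1)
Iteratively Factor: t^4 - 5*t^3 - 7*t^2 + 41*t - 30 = (t - 1)*(t^3 - 4*t^2 - 11*t + 30) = (t - 5)*(t - 1)*(t^2 + t - 6) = (t - 5)*(t - 1)*(t + 3)*(t - 2)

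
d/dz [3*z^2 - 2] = 6*z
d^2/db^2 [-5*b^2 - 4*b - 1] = -10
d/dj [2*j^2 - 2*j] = 4*j - 2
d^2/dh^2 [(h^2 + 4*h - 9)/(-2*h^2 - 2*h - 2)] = 3*(-h^3 + 10*h^2 + 13*h + 1)/(h^6 + 3*h^5 + 6*h^4 + 7*h^3 + 6*h^2 + 3*h + 1)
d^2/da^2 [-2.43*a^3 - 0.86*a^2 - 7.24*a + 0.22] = -14.58*a - 1.72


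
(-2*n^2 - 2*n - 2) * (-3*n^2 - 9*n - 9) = 6*n^4 + 24*n^3 + 42*n^2 + 36*n + 18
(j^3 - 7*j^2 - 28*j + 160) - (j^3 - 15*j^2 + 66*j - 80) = 8*j^2 - 94*j + 240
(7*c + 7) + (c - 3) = 8*c + 4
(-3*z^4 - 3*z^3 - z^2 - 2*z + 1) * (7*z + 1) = -21*z^5 - 24*z^4 - 10*z^3 - 15*z^2 + 5*z + 1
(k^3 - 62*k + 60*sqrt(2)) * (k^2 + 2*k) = k^5 + 2*k^4 - 62*k^3 - 124*k^2 + 60*sqrt(2)*k^2 + 120*sqrt(2)*k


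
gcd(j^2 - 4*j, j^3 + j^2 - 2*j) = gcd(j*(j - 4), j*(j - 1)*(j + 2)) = j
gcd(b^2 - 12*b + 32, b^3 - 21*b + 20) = b - 4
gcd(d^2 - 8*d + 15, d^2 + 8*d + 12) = 1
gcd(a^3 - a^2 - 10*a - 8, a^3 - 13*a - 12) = a^2 - 3*a - 4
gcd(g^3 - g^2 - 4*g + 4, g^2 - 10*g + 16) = g - 2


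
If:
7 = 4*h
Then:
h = 7/4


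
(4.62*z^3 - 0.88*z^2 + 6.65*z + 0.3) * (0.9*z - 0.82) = 4.158*z^4 - 4.5804*z^3 + 6.7066*z^2 - 5.183*z - 0.246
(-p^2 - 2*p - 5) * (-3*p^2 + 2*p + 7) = 3*p^4 + 4*p^3 + 4*p^2 - 24*p - 35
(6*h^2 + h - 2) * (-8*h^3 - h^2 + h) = -48*h^5 - 14*h^4 + 21*h^3 + 3*h^2 - 2*h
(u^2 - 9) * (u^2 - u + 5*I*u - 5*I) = u^4 - u^3 + 5*I*u^3 - 9*u^2 - 5*I*u^2 + 9*u - 45*I*u + 45*I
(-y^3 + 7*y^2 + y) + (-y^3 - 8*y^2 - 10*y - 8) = -2*y^3 - y^2 - 9*y - 8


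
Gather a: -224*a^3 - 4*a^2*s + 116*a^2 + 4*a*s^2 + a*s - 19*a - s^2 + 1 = -224*a^3 + a^2*(116 - 4*s) + a*(4*s^2 + s - 19) - s^2 + 1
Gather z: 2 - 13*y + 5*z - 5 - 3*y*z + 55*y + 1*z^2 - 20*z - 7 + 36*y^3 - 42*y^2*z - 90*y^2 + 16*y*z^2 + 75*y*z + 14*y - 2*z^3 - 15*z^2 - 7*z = 36*y^3 - 90*y^2 + 56*y - 2*z^3 + z^2*(16*y - 14) + z*(-42*y^2 + 72*y - 22) - 10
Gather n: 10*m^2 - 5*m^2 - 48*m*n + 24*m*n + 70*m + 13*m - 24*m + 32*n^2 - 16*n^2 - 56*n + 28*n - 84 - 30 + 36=5*m^2 + 59*m + 16*n^2 + n*(-24*m - 28) - 78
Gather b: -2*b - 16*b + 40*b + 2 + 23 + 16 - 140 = 22*b - 99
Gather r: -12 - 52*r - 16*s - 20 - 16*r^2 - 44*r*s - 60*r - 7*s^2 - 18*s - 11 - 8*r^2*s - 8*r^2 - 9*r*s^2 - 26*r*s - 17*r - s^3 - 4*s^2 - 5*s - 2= r^2*(-8*s - 24) + r*(-9*s^2 - 70*s - 129) - s^3 - 11*s^2 - 39*s - 45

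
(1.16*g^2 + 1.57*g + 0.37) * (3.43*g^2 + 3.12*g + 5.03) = 3.9788*g^4 + 9.0043*g^3 + 12.0023*g^2 + 9.0515*g + 1.8611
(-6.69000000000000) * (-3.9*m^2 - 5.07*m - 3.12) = 26.091*m^2 + 33.9183*m + 20.8728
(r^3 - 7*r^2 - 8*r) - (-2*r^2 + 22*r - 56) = r^3 - 5*r^2 - 30*r + 56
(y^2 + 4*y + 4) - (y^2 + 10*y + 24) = -6*y - 20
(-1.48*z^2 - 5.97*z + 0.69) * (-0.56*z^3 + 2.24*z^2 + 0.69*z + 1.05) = 0.8288*z^5 + 0.028*z^4 - 14.7804*z^3 - 4.1277*z^2 - 5.7924*z + 0.7245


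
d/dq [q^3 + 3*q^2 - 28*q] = 3*q^2 + 6*q - 28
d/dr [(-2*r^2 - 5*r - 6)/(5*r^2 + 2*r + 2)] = (21*r^2 + 52*r + 2)/(25*r^4 + 20*r^3 + 24*r^2 + 8*r + 4)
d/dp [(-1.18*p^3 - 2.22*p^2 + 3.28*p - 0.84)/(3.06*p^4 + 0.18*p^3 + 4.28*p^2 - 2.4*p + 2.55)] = (3.6108*p^6 + 13.5864*p^5 - 34.7612*p^4 + 14.7648*p^3 - 17.2838*p^2 - 4.1316*p + 6.348)/(9.3636*p^8 + 1.1016*p^7 + 26.226*p^6 - 13.1472*p^5 + 33.0604*p^4 - 19.626*p^3 + 27.588*p^2 - 12.24*p + 6.5025)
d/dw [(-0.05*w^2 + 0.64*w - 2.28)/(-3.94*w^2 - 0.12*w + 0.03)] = (2.5276*w^2 - 17.9694*w - 0.2544)/(15.5236*w^4 + 0.9456*w^3 - 0.222*w^2 - 0.0072*w + 0.0009)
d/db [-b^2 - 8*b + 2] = -2*b - 8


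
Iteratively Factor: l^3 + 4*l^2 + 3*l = (l + 1)*(l^2 + 3*l) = (l + 1)*(l + 3)*(l)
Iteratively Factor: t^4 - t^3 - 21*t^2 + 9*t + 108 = (t + 3)*(t^3 - 4*t^2 - 9*t + 36) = (t + 3)^2*(t^2 - 7*t + 12) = (t - 4)*(t + 3)^2*(t - 3)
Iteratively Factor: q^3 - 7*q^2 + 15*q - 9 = (q - 3)*(q^2 - 4*q + 3) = (q - 3)^2*(q - 1)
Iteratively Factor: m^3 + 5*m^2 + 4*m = (m + 1)*(m^2 + 4*m) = m*(m + 1)*(m + 4)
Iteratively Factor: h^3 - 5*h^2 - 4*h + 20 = (h + 2)*(h^2 - 7*h + 10) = (h - 5)*(h + 2)*(h - 2)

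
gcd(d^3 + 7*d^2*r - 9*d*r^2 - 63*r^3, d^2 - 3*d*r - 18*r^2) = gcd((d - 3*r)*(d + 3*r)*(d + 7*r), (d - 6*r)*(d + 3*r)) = d + 3*r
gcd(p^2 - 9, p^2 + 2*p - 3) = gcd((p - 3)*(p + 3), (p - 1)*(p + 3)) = p + 3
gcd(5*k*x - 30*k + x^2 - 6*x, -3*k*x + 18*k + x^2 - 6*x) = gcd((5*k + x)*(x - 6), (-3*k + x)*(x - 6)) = x - 6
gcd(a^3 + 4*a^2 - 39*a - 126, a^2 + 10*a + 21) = a^2 + 10*a + 21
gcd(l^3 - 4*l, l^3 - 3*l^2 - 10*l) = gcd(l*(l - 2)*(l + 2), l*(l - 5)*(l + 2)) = l^2 + 2*l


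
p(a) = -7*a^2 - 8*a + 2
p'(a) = -14*a - 8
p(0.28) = -0.79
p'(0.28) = -11.92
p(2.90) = -80.07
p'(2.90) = -48.60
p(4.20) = -155.08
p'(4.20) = -66.80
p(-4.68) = -113.88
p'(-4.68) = 57.52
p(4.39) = -168.02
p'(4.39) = -69.46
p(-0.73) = 4.11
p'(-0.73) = 2.22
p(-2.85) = -32.06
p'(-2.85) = 31.90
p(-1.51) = -1.88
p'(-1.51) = 13.14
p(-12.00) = -910.00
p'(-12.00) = 160.00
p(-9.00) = -493.00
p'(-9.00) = 118.00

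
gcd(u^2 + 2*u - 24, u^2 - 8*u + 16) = u - 4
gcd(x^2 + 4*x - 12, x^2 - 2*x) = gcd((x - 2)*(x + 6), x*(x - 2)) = x - 2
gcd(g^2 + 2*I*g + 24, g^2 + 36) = g + 6*I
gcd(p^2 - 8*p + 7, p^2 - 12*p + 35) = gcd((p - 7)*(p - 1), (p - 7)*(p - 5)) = p - 7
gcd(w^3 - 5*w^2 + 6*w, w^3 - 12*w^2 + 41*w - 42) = w^2 - 5*w + 6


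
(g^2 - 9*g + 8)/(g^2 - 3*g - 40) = (g - 1)/(g + 5)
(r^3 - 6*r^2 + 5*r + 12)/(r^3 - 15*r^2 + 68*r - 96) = (r + 1)/(r - 8)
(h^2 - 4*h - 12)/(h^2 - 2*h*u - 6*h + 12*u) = (-h - 2)/(-h + 2*u)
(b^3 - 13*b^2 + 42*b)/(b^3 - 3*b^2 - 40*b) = (-b^2 + 13*b - 42)/(-b^2 + 3*b + 40)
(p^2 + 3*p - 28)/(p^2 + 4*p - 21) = (p - 4)/(p - 3)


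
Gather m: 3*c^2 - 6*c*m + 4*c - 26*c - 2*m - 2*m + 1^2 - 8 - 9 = 3*c^2 - 22*c + m*(-6*c - 4) - 16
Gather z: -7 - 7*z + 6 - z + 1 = -8*z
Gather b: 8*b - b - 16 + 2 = 7*b - 14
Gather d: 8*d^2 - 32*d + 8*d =8*d^2 - 24*d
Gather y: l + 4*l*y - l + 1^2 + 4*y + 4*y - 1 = y*(4*l + 8)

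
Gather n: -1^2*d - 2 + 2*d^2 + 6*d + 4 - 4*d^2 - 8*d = -2*d^2 - 3*d + 2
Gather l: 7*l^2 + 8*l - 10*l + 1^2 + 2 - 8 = 7*l^2 - 2*l - 5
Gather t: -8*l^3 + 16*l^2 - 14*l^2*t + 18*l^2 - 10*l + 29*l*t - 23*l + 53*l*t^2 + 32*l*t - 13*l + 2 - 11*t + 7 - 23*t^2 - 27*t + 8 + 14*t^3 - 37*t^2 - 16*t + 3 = -8*l^3 + 34*l^2 - 46*l + 14*t^3 + t^2*(53*l - 60) + t*(-14*l^2 + 61*l - 54) + 20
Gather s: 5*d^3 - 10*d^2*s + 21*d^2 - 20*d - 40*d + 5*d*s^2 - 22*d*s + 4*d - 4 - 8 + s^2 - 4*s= 5*d^3 + 21*d^2 - 56*d + s^2*(5*d + 1) + s*(-10*d^2 - 22*d - 4) - 12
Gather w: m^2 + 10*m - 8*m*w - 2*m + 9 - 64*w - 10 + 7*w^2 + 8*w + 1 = m^2 + 8*m + 7*w^2 + w*(-8*m - 56)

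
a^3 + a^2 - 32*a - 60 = (a - 6)*(a + 2)*(a + 5)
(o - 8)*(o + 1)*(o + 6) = o^3 - o^2 - 50*o - 48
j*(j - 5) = j^2 - 5*j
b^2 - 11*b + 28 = (b - 7)*(b - 4)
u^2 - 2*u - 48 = (u - 8)*(u + 6)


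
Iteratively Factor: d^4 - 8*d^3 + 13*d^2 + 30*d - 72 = (d - 3)*(d^3 - 5*d^2 - 2*d + 24) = (d - 4)*(d - 3)*(d^2 - d - 6) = (d - 4)*(d - 3)^2*(d + 2)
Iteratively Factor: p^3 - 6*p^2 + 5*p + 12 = (p - 4)*(p^2 - 2*p - 3) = (p - 4)*(p - 3)*(p + 1)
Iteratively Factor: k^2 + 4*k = (k + 4)*(k)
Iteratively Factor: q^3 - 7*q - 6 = (q + 2)*(q^2 - 2*q - 3) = (q - 3)*(q + 2)*(q + 1)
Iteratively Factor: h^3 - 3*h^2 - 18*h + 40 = (h + 4)*(h^2 - 7*h + 10) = (h - 2)*(h + 4)*(h - 5)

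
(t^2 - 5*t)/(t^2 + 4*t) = (t - 5)/(t + 4)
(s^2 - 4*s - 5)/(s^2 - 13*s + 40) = (s + 1)/(s - 8)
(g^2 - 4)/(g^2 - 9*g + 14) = (g + 2)/(g - 7)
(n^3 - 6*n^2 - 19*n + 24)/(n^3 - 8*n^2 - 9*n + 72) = (n - 1)/(n - 3)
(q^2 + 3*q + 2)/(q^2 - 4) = (q + 1)/(q - 2)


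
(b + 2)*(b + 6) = b^2 + 8*b + 12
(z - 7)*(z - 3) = z^2 - 10*z + 21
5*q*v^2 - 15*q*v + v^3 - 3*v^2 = v*(5*q + v)*(v - 3)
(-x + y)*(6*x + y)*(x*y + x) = -6*x^3*y - 6*x^3 + 5*x^2*y^2 + 5*x^2*y + x*y^3 + x*y^2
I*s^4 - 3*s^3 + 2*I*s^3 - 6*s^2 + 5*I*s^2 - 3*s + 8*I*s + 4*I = (s + 1)*(s - I)*(s + 4*I)*(I*s + I)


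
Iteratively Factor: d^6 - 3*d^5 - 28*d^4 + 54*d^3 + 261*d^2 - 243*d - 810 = (d - 3)*(d^5 - 28*d^3 - 30*d^2 + 171*d + 270) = (d - 3)*(d + 3)*(d^4 - 3*d^3 - 19*d^2 + 27*d + 90) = (d - 5)*(d - 3)*(d + 3)*(d^3 + 2*d^2 - 9*d - 18) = (d - 5)*(d - 3)*(d + 3)^2*(d^2 - d - 6) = (d - 5)*(d - 3)^2*(d + 3)^2*(d + 2)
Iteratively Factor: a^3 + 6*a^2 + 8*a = (a)*(a^2 + 6*a + 8) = a*(a + 4)*(a + 2)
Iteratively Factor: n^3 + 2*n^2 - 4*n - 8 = (n + 2)*(n^2 - 4) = (n - 2)*(n + 2)*(n + 2)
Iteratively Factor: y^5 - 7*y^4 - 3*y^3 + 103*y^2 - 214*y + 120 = (y - 3)*(y^4 - 4*y^3 - 15*y^2 + 58*y - 40) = (y - 5)*(y - 3)*(y^3 + y^2 - 10*y + 8) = (y - 5)*(y - 3)*(y + 4)*(y^2 - 3*y + 2) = (y - 5)*(y - 3)*(y - 2)*(y + 4)*(y - 1)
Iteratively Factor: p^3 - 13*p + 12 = (p + 4)*(p^2 - 4*p + 3) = (p - 1)*(p + 4)*(p - 3)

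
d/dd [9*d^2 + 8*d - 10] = 18*d + 8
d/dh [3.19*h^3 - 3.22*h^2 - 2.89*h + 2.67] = 9.57*h^2 - 6.44*h - 2.89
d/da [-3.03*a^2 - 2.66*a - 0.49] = -6.06*a - 2.66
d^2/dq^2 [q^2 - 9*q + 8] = 2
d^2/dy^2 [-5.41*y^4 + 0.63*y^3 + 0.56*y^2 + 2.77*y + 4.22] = -64.92*y^2 + 3.78*y + 1.12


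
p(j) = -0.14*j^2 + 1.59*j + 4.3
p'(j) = 1.59 - 0.28*j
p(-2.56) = -0.69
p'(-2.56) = 2.31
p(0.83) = 5.52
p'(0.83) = 1.36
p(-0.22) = 3.94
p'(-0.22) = 1.65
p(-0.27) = 3.86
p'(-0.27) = 1.67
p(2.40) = 7.31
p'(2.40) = 0.92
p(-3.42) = -2.78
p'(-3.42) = 2.55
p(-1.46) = 1.68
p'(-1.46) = 2.00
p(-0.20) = 3.98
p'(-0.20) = 1.65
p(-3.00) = -1.73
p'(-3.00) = 2.43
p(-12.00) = -34.94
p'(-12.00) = 4.95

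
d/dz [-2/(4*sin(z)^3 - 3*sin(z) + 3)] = 6*(4*sin(z)^2 - 1)*cos(z)/(sin(3*z) - 3)^2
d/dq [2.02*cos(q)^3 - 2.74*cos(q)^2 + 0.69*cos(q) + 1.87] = (-6.06*cos(q)^2 + 5.48*cos(q) - 0.69)*sin(q)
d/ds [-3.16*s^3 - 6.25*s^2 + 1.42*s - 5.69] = -9.48*s^2 - 12.5*s + 1.42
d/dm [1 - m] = -1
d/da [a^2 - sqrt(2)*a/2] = 2*a - sqrt(2)/2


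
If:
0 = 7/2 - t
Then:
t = 7/2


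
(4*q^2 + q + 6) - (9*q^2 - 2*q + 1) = -5*q^2 + 3*q + 5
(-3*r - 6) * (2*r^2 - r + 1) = -6*r^3 - 9*r^2 + 3*r - 6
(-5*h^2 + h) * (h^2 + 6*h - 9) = -5*h^4 - 29*h^3 + 51*h^2 - 9*h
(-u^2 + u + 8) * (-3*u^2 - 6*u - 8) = 3*u^4 + 3*u^3 - 22*u^2 - 56*u - 64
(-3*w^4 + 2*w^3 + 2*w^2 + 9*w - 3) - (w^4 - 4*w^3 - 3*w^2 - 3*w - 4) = -4*w^4 + 6*w^3 + 5*w^2 + 12*w + 1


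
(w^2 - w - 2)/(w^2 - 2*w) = (w + 1)/w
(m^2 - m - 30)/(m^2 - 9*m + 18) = (m + 5)/(m - 3)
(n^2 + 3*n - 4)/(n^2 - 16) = (n - 1)/(n - 4)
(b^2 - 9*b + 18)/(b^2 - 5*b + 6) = (b - 6)/(b - 2)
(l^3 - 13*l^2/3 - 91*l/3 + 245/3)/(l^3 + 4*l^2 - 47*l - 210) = (l - 7/3)/(l + 6)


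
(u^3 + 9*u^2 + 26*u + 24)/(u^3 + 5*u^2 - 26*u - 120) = (u^2 + 5*u + 6)/(u^2 + u - 30)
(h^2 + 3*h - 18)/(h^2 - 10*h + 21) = (h + 6)/(h - 7)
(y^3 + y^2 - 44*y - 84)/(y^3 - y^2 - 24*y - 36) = (y^2 - y - 42)/(y^2 - 3*y - 18)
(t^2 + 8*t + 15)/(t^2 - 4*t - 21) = (t + 5)/(t - 7)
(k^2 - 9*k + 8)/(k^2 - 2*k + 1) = (k - 8)/(k - 1)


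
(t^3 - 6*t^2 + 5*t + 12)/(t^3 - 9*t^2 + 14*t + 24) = (t - 3)/(t - 6)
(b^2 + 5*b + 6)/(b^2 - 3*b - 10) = (b + 3)/(b - 5)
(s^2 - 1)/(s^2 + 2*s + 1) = (s - 1)/(s + 1)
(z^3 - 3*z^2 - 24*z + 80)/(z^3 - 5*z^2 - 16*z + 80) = (z^2 + z - 20)/(z^2 - z - 20)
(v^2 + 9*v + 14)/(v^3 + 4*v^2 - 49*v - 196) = (v + 2)/(v^2 - 3*v - 28)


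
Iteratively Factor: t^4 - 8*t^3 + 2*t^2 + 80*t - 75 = (t - 1)*(t^3 - 7*t^2 - 5*t + 75) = (t - 5)*(t - 1)*(t^2 - 2*t - 15) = (t - 5)^2*(t - 1)*(t + 3)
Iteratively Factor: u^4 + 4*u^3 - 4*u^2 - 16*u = (u + 4)*(u^3 - 4*u) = (u - 2)*(u + 4)*(u^2 + 2*u) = u*(u - 2)*(u + 4)*(u + 2)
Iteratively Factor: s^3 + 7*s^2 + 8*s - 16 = (s - 1)*(s^2 + 8*s + 16) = (s - 1)*(s + 4)*(s + 4)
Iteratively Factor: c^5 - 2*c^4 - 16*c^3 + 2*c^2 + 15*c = (c + 3)*(c^4 - 5*c^3 - c^2 + 5*c) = (c - 5)*(c + 3)*(c^3 - c) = (c - 5)*(c - 1)*(c + 3)*(c^2 + c) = c*(c - 5)*(c - 1)*(c + 3)*(c + 1)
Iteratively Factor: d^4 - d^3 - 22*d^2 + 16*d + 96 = (d + 4)*(d^3 - 5*d^2 - 2*d + 24) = (d - 4)*(d + 4)*(d^2 - d - 6) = (d - 4)*(d + 2)*(d + 4)*(d - 3)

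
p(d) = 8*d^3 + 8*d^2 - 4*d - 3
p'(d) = 24*d^2 + 16*d - 4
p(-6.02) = -1434.33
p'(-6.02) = 769.45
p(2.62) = 185.31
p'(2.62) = 202.67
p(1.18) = 16.56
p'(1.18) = 48.30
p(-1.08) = 0.57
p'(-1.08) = 6.71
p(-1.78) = -15.65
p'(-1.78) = 43.56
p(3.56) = 445.09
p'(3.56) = 357.13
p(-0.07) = -2.68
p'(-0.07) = -5.00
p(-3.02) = -138.31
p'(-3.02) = 166.57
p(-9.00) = -5151.00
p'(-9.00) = 1796.00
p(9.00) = 6441.00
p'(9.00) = 2084.00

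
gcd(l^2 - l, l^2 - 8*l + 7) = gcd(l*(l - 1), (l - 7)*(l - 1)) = l - 1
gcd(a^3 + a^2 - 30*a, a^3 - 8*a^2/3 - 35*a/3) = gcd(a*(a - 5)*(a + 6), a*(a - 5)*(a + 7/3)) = a^2 - 5*a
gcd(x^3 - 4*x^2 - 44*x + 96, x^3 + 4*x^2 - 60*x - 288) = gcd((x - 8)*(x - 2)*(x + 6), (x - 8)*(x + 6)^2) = x^2 - 2*x - 48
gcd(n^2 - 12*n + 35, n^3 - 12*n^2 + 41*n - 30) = n - 5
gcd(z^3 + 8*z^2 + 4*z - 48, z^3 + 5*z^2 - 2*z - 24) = z^2 + 2*z - 8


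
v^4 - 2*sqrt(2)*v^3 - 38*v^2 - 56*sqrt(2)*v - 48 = (v - 6*sqrt(2))*(v + sqrt(2))^2*(v + 2*sqrt(2))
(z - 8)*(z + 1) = z^2 - 7*z - 8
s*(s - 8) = s^2 - 8*s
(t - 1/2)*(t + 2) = t^2 + 3*t/2 - 1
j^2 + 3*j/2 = j*(j + 3/2)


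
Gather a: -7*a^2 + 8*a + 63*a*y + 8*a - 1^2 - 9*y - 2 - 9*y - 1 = -7*a^2 + a*(63*y + 16) - 18*y - 4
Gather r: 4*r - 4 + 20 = 4*r + 16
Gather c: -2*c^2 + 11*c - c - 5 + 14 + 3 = -2*c^2 + 10*c + 12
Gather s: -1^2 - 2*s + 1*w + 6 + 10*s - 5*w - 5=8*s - 4*w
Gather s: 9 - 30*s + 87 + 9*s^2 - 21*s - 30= 9*s^2 - 51*s + 66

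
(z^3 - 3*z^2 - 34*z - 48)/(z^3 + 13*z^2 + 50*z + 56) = (z^2 - 5*z - 24)/(z^2 + 11*z + 28)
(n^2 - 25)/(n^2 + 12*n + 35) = (n - 5)/(n + 7)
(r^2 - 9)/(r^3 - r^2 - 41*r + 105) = (r + 3)/(r^2 + 2*r - 35)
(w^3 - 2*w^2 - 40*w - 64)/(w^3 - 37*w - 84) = (w^2 - 6*w - 16)/(w^2 - 4*w - 21)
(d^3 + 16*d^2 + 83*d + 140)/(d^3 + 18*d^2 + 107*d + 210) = (d + 4)/(d + 6)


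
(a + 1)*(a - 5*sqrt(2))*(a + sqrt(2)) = a^3 - 4*sqrt(2)*a^2 + a^2 - 10*a - 4*sqrt(2)*a - 10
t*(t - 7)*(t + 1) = t^3 - 6*t^2 - 7*t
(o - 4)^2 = o^2 - 8*o + 16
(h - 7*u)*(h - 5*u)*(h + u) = h^3 - 11*h^2*u + 23*h*u^2 + 35*u^3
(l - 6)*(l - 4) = l^2 - 10*l + 24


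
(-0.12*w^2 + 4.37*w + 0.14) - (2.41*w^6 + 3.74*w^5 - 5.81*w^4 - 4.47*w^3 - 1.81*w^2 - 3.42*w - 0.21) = -2.41*w^6 - 3.74*w^5 + 5.81*w^4 + 4.47*w^3 + 1.69*w^2 + 7.79*w + 0.35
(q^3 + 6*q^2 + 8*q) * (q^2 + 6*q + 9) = q^5 + 12*q^4 + 53*q^3 + 102*q^2 + 72*q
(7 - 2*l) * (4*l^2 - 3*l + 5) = -8*l^3 + 34*l^2 - 31*l + 35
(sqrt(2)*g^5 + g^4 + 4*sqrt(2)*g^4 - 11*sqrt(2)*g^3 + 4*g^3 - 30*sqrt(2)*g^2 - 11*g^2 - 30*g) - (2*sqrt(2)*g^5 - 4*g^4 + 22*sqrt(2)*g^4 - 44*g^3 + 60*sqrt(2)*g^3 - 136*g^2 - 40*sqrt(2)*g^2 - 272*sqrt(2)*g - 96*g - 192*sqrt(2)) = -sqrt(2)*g^5 - 18*sqrt(2)*g^4 + 5*g^4 - 71*sqrt(2)*g^3 + 48*g^3 + 10*sqrt(2)*g^2 + 125*g^2 + 66*g + 272*sqrt(2)*g + 192*sqrt(2)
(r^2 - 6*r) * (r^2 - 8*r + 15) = r^4 - 14*r^3 + 63*r^2 - 90*r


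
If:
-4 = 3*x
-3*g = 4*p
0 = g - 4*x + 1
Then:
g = -19/3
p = 19/4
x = -4/3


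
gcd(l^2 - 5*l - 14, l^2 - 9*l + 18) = 1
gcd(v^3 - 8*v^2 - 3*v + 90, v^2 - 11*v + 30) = v^2 - 11*v + 30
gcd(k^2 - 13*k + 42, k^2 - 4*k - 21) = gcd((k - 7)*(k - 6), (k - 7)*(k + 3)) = k - 7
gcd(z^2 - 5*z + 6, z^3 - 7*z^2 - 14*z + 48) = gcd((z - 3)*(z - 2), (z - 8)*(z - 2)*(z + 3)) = z - 2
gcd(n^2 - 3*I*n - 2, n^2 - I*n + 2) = n - 2*I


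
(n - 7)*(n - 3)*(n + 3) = n^3 - 7*n^2 - 9*n + 63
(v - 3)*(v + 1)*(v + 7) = v^3 + 5*v^2 - 17*v - 21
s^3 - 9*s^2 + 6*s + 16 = (s - 8)*(s - 2)*(s + 1)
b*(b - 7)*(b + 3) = b^3 - 4*b^2 - 21*b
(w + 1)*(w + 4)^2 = w^3 + 9*w^2 + 24*w + 16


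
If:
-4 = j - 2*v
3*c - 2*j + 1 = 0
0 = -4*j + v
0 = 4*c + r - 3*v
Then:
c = 1/21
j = 4/7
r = 20/3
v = 16/7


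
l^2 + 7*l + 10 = (l + 2)*(l + 5)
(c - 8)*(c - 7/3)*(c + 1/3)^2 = c^4 - 29*c^3/3 + 107*c^2/9 + 305*c/27 + 56/27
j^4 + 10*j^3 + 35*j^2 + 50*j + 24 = (j + 1)*(j + 2)*(j + 3)*(j + 4)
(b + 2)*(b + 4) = b^2 + 6*b + 8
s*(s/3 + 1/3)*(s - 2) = s^3/3 - s^2/3 - 2*s/3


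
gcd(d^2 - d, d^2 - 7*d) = d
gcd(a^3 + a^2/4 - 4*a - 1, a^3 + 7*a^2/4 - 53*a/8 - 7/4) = a^2 - 7*a/4 - 1/2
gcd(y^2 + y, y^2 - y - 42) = 1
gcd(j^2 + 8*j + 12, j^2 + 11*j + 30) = j + 6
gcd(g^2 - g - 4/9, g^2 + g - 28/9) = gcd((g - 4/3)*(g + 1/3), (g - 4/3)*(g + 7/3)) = g - 4/3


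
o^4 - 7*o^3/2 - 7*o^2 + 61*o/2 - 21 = (o - 7/2)*(o - 2)*(o - 1)*(o + 3)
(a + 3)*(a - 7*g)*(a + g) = a^3 - 6*a^2*g + 3*a^2 - 7*a*g^2 - 18*a*g - 21*g^2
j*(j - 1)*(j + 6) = j^3 + 5*j^2 - 6*j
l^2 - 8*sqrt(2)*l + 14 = (l - 7*sqrt(2))*(l - sqrt(2))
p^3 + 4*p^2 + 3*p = p*(p + 1)*(p + 3)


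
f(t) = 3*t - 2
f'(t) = 3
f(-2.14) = -8.42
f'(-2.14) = 3.00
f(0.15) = -1.55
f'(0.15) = 3.00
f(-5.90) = -19.70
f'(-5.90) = 3.00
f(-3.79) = -13.37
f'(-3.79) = 3.00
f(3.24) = 7.72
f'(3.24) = 3.00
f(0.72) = 0.16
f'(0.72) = 3.00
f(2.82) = 6.46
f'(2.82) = 3.00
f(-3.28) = -11.84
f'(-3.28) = 3.00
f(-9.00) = -29.00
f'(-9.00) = 3.00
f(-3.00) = -11.00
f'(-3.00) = 3.00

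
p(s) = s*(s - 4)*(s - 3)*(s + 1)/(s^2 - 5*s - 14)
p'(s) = s*(5 - 2*s)*(s - 4)*(s - 3)*(s + 1)/(s^2 - 5*s - 14)^2 + s*(s - 4)*(s - 3)/(s^2 - 5*s - 14) + s*(s - 4)*(s + 1)/(s^2 - 5*s - 14) + s*(s - 3)*(s + 1)/(s^2 - 5*s - 14) + (s - 4)*(s - 3)*(s + 1)/(s^2 - 5*s - 14) = (2*s^5 - 21*s^4 + 4*s^3 + 215*s^2 - 140*s - 168)/(s^4 - 10*s^3 - 3*s^2 + 140*s + 196)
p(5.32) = -8.37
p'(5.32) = -16.69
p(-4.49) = 34.83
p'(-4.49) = -9.47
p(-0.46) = 0.33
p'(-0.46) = -0.45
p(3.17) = 0.09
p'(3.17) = 0.50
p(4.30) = -0.52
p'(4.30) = -2.47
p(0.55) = -0.44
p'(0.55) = -0.67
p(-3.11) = 25.40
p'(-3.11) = -2.54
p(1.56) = -0.72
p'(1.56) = 0.12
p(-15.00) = 251.12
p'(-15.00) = -31.11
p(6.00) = -31.50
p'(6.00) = -63.56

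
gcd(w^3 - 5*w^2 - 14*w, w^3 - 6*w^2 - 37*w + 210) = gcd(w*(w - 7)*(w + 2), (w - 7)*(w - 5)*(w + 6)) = w - 7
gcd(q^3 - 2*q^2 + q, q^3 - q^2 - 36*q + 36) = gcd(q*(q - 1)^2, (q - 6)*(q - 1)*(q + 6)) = q - 1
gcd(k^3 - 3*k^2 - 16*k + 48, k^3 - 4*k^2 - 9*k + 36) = k^2 - 7*k + 12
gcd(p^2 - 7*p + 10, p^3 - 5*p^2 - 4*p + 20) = p^2 - 7*p + 10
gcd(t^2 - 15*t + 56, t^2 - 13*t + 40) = t - 8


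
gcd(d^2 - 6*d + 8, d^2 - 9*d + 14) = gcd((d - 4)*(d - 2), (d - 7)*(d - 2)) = d - 2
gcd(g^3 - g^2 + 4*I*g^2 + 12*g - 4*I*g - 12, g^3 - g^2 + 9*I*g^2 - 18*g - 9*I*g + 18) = g^2 + g*(-1 + 6*I) - 6*I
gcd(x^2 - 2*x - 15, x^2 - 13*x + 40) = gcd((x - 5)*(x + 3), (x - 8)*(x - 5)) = x - 5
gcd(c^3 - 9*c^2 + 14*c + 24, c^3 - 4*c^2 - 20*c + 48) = c - 6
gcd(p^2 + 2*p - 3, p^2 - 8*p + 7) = p - 1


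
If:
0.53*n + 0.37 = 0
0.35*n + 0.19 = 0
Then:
No Solution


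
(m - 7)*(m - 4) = m^2 - 11*m + 28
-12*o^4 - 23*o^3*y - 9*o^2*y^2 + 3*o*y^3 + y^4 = (-3*o + y)*(o + y)^2*(4*o + y)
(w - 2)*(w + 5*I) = w^2 - 2*w + 5*I*w - 10*I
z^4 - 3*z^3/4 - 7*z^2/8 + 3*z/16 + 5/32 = (z - 5/4)*(z - 1/2)*(z + 1/2)^2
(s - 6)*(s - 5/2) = s^2 - 17*s/2 + 15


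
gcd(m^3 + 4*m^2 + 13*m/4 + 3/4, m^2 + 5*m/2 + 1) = m + 1/2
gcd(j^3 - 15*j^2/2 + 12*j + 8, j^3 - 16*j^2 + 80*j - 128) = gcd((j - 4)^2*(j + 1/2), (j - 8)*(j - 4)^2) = j^2 - 8*j + 16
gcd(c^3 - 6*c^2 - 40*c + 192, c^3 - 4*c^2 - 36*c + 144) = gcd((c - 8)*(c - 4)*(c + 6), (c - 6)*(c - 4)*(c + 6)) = c^2 + 2*c - 24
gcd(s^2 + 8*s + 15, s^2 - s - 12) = s + 3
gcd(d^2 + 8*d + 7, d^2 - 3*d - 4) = d + 1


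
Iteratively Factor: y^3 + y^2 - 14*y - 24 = (y + 2)*(y^2 - y - 12) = (y + 2)*(y + 3)*(y - 4)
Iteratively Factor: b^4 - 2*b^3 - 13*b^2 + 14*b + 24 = (b + 1)*(b^3 - 3*b^2 - 10*b + 24) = (b - 4)*(b + 1)*(b^2 + b - 6) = (b - 4)*(b + 1)*(b + 3)*(b - 2)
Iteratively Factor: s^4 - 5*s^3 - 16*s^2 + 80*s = (s + 4)*(s^3 - 9*s^2 + 20*s) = (s - 5)*(s + 4)*(s^2 - 4*s) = s*(s - 5)*(s + 4)*(s - 4)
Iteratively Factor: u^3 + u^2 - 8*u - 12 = (u - 3)*(u^2 + 4*u + 4) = (u - 3)*(u + 2)*(u + 2)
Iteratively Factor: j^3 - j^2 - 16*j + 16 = (j - 4)*(j^2 + 3*j - 4) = (j - 4)*(j - 1)*(j + 4)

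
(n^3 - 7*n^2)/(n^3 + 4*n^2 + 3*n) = n*(n - 7)/(n^2 + 4*n + 3)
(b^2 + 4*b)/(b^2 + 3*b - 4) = b/(b - 1)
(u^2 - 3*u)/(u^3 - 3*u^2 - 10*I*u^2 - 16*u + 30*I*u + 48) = u/(u^2 - 10*I*u - 16)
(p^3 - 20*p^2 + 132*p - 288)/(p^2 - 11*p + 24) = (p^2 - 12*p + 36)/(p - 3)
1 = 1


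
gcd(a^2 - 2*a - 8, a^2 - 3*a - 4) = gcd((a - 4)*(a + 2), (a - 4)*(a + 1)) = a - 4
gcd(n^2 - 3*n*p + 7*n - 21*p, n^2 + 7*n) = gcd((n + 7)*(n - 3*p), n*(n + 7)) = n + 7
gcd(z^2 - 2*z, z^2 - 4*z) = z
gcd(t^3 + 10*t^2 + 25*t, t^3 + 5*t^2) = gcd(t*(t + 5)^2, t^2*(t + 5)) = t^2 + 5*t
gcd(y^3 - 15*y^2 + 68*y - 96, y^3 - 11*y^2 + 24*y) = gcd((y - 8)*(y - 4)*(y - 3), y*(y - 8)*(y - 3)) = y^2 - 11*y + 24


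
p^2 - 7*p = p*(p - 7)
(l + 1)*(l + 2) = l^2 + 3*l + 2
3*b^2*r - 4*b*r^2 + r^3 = r*(-3*b + r)*(-b + r)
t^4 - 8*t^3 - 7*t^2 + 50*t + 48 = (t - 8)*(t - 3)*(t + 1)*(t + 2)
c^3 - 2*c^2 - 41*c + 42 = (c - 7)*(c - 1)*(c + 6)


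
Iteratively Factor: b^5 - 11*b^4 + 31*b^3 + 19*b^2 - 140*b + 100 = (b - 1)*(b^4 - 10*b^3 + 21*b^2 + 40*b - 100) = (b - 1)*(b + 2)*(b^3 - 12*b^2 + 45*b - 50) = (b - 2)*(b - 1)*(b + 2)*(b^2 - 10*b + 25) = (b - 5)*(b - 2)*(b - 1)*(b + 2)*(b - 5)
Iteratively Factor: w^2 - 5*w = (w)*(w - 5)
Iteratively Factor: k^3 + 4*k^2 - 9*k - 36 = (k + 3)*(k^2 + k - 12) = (k + 3)*(k + 4)*(k - 3)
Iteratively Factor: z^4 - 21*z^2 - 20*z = (z + 4)*(z^3 - 4*z^2 - 5*z) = (z - 5)*(z + 4)*(z^2 + z) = (z - 5)*(z + 1)*(z + 4)*(z)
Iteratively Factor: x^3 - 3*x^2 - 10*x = (x + 2)*(x^2 - 5*x) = (x - 5)*(x + 2)*(x)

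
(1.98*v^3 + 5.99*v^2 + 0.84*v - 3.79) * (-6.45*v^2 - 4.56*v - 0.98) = -12.771*v^5 - 47.6643*v^4 - 34.6728*v^3 + 14.7449*v^2 + 16.4592*v + 3.7142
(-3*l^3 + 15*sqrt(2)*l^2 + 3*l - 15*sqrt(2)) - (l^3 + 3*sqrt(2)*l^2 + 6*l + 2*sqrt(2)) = -4*l^3 + 12*sqrt(2)*l^2 - 3*l - 17*sqrt(2)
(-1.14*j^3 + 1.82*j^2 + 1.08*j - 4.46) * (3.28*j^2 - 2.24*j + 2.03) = -3.7392*j^5 + 8.5232*j^4 - 2.8486*j^3 - 13.3534*j^2 + 12.1828*j - 9.0538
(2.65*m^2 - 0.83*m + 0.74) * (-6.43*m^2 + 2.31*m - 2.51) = -17.0395*m^4 + 11.4584*m^3 - 13.327*m^2 + 3.7927*m - 1.8574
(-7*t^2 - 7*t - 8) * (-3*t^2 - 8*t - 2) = 21*t^4 + 77*t^3 + 94*t^2 + 78*t + 16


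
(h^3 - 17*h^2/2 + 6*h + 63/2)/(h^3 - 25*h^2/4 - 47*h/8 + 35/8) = 4*(2*h^2 - 3*h - 9)/(8*h^2 + 6*h - 5)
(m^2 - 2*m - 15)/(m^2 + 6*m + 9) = (m - 5)/(m + 3)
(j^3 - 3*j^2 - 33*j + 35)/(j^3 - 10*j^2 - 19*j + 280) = (j - 1)/(j - 8)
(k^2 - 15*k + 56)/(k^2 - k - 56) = (k - 7)/(k + 7)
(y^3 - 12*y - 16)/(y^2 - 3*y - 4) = (y^2 + 4*y + 4)/(y + 1)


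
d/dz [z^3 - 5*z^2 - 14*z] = 3*z^2 - 10*z - 14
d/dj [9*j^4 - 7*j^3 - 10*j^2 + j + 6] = 36*j^3 - 21*j^2 - 20*j + 1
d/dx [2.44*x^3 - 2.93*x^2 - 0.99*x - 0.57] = 7.32*x^2 - 5.86*x - 0.99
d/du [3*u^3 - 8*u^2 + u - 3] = 9*u^2 - 16*u + 1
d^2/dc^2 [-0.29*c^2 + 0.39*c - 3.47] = -0.580000000000000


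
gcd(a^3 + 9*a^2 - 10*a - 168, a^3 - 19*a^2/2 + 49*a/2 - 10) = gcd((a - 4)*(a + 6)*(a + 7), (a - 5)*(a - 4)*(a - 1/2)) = a - 4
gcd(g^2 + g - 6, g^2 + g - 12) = 1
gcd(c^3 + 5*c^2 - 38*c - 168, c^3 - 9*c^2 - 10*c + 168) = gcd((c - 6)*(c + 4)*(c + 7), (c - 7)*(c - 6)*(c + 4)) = c^2 - 2*c - 24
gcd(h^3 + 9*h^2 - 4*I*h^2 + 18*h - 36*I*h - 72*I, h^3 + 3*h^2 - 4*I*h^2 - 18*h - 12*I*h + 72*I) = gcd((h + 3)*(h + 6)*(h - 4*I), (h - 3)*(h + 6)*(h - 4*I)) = h^2 + h*(6 - 4*I) - 24*I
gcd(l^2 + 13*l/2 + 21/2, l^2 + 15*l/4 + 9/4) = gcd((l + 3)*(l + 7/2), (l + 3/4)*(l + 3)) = l + 3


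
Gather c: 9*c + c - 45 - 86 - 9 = 10*c - 140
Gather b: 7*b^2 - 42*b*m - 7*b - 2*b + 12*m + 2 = 7*b^2 + b*(-42*m - 9) + 12*m + 2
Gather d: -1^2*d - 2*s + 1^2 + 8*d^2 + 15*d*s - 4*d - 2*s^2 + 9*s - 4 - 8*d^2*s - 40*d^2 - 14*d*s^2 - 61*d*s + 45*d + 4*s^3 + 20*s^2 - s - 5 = d^2*(-8*s - 32) + d*(-14*s^2 - 46*s + 40) + 4*s^3 + 18*s^2 + 6*s - 8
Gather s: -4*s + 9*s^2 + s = 9*s^2 - 3*s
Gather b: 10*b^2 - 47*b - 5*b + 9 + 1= 10*b^2 - 52*b + 10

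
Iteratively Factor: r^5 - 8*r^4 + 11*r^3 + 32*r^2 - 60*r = (r + 2)*(r^4 - 10*r^3 + 31*r^2 - 30*r) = (r - 3)*(r + 2)*(r^3 - 7*r^2 + 10*r) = (r - 3)*(r - 2)*(r + 2)*(r^2 - 5*r) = r*(r - 3)*(r - 2)*(r + 2)*(r - 5)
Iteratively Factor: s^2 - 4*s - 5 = (s - 5)*(s + 1)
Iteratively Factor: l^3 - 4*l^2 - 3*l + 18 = (l - 3)*(l^2 - l - 6) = (l - 3)*(l + 2)*(l - 3)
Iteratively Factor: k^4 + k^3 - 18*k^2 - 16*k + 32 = (k + 2)*(k^3 - k^2 - 16*k + 16) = (k + 2)*(k + 4)*(k^2 - 5*k + 4) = (k - 1)*(k + 2)*(k + 4)*(k - 4)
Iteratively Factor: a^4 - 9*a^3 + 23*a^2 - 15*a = (a)*(a^3 - 9*a^2 + 23*a - 15) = a*(a - 1)*(a^2 - 8*a + 15) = a*(a - 3)*(a - 1)*(a - 5)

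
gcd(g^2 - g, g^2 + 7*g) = g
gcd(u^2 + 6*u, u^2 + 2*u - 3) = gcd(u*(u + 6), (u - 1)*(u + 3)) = 1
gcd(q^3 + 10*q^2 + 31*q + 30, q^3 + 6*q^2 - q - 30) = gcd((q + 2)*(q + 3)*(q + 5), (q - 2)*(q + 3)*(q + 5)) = q^2 + 8*q + 15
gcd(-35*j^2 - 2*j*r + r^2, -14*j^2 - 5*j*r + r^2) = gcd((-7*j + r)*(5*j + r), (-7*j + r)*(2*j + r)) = -7*j + r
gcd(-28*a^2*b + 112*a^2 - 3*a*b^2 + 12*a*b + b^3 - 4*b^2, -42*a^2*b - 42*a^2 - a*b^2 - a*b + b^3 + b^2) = 7*a - b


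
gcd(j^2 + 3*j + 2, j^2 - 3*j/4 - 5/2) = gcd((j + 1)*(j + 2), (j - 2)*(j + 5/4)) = 1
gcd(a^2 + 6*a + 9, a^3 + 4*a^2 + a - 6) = a + 3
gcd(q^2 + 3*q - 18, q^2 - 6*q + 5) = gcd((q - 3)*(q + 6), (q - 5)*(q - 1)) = 1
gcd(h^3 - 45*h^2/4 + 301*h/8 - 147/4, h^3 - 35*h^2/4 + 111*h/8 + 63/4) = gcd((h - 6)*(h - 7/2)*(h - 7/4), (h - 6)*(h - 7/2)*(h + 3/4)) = h^2 - 19*h/2 + 21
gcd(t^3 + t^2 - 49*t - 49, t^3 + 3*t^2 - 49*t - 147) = t^2 - 49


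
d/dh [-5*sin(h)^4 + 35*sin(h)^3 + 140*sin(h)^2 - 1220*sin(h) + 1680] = 5*(-4*sin(h)^3 + 21*sin(h)^2 + 56*sin(h) - 244)*cos(h)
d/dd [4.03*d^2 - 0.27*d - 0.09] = 8.06*d - 0.27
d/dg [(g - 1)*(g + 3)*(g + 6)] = 3*g^2 + 16*g + 9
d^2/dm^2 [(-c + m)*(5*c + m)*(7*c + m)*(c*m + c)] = 2*c*(23*c^2 + 33*c*m + 11*c + 6*m^2 + 3*m)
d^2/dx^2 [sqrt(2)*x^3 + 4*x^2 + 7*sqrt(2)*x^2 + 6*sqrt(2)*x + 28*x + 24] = 6*sqrt(2)*x + 8 + 14*sqrt(2)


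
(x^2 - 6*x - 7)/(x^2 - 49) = (x + 1)/(x + 7)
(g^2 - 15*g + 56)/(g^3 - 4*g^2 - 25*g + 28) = (g - 8)/(g^2 + 3*g - 4)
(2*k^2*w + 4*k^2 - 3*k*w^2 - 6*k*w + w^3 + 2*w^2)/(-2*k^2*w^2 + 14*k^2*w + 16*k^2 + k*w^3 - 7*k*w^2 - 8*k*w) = (-k*w - 2*k + w^2 + 2*w)/(k*(w^2 - 7*w - 8))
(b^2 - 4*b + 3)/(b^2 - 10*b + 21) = (b - 1)/(b - 7)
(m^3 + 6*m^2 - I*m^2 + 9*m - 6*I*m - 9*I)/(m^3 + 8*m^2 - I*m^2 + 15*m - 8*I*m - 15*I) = (m + 3)/(m + 5)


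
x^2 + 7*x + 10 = (x + 2)*(x + 5)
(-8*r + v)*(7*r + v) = -56*r^2 - r*v + v^2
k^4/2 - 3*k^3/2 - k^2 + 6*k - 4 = (k/2 + 1)*(k - 2)^2*(k - 1)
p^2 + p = p*(p + 1)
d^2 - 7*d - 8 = (d - 8)*(d + 1)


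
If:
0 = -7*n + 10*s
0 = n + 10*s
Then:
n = 0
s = 0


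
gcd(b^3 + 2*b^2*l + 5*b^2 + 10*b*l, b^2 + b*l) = b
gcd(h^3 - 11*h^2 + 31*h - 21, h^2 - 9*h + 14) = h - 7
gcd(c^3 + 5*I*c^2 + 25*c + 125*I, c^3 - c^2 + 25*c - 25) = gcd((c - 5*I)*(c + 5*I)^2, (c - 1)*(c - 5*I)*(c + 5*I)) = c^2 + 25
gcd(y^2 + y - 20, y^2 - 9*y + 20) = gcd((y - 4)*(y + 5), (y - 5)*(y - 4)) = y - 4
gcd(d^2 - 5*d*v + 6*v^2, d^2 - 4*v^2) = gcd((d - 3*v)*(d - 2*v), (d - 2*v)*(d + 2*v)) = -d + 2*v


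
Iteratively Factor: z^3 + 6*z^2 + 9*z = (z + 3)*(z^2 + 3*z) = (z + 3)^2*(z)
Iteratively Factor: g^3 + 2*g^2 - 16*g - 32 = (g + 4)*(g^2 - 2*g - 8) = (g + 2)*(g + 4)*(g - 4)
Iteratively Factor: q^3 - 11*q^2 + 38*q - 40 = (q - 4)*(q^2 - 7*q + 10) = (q - 4)*(q - 2)*(q - 5)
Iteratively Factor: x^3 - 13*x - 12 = (x - 4)*(x^2 + 4*x + 3) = (x - 4)*(x + 3)*(x + 1)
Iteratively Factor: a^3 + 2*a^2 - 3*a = (a - 1)*(a^2 + 3*a) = (a - 1)*(a + 3)*(a)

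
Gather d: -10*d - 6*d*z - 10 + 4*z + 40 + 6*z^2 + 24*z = d*(-6*z - 10) + 6*z^2 + 28*z + 30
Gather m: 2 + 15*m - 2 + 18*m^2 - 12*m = 18*m^2 + 3*m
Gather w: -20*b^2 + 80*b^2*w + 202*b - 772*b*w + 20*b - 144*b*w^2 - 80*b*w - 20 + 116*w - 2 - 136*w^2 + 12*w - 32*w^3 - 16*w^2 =-20*b^2 + 222*b - 32*w^3 + w^2*(-144*b - 152) + w*(80*b^2 - 852*b + 128) - 22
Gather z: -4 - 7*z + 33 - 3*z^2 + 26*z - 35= -3*z^2 + 19*z - 6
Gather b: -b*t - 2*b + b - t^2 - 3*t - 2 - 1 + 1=b*(-t - 1) - t^2 - 3*t - 2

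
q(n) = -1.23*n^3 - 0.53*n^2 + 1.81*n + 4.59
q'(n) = -3.69*n^2 - 1.06*n + 1.81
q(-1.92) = 7.87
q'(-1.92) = -9.76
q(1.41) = 2.64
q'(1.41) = -7.02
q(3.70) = -58.27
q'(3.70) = -52.63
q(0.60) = 5.22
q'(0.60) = -0.15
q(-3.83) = 58.99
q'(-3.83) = -48.26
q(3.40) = -43.73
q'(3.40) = -44.45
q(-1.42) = 4.47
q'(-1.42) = -4.13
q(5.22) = -175.35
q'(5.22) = -104.27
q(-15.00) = 4009.44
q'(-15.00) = -812.54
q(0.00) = 4.59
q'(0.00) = 1.81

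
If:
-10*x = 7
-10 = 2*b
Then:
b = -5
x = -7/10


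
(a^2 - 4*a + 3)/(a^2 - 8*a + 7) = (a - 3)/(a - 7)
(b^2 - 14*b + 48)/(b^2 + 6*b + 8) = (b^2 - 14*b + 48)/(b^2 + 6*b + 8)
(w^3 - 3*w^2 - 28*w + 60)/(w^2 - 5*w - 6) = (w^2 + 3*w - 10)/(w + 1)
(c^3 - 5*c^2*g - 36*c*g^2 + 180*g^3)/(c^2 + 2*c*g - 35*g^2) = (c^2 - 36*g^2)/(c + 7*g)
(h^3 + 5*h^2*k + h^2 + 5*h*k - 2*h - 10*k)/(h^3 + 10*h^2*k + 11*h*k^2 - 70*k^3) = (h^2 + h - 2)/(h^2 + 5*h*k - 14*k^2)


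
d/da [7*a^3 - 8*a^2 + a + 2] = 21*a^2 - 16*a + 1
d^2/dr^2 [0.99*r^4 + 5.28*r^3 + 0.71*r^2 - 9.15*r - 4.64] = 11.88*r^2 + 31.68*r + 1.42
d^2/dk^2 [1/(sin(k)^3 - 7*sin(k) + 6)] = (-9*sin(k)^6 + 26*sin(k)^4 + 54*sin(k)^3 - 91*sin(k)^2 - 78*sin(k) + 98)/(sin(k)^3 - 7*sin(k) + 6)^3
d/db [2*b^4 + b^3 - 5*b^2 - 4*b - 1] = 8*b^3 + 3*b^2 - 10*b - 4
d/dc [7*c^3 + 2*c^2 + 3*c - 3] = 21*c^2 + 4*c + 3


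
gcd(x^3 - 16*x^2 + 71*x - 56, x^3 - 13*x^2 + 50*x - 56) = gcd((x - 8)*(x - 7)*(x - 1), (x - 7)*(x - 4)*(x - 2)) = x - 7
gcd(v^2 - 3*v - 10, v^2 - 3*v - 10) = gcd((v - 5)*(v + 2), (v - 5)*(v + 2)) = v^2 - 3*v - 10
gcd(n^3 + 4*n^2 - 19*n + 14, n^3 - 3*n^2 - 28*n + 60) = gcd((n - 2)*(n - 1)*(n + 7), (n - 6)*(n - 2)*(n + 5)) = n - 2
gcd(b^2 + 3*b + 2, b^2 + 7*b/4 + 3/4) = b + 1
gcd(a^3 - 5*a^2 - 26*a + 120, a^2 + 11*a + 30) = a + 5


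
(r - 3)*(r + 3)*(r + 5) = r^3 + 5*r^2 - 9*r - 45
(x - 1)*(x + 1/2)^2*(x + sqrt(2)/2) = x^4 + sqrt(2)*x^3/2 - 3*x^2/4 - 3*sqrt(2)*x/8 - x/4 - sqrt(2)/8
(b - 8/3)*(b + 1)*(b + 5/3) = b^3 - 49*b/9 - 40/9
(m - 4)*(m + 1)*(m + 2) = m^3 - m^2 - 10*m - 8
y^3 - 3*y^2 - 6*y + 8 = (y - 4)*(y - 1)*(y + 2)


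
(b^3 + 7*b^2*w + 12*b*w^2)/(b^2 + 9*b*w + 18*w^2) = b*(b + 4*w)/(b + 6*w)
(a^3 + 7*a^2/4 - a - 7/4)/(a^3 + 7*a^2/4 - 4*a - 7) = (a^2 - 1)/(a^2 - 4)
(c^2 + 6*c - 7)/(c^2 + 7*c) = (c - 1)/c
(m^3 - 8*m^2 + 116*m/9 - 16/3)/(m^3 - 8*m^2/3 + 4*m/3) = (m^2 - 22*m/3 + 8)/(m*(m - 2))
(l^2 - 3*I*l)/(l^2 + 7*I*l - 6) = l*(l - 3*I)/(l^2 + 7*I*l - 6)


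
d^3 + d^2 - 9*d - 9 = (d - 3)*(d + 1)*(d + 3)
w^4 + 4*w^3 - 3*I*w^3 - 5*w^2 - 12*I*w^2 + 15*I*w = w*(w - 1)*(w + 5)*(w - 3*I)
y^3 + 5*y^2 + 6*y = y*(y + 2)*(y + 3)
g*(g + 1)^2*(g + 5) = g^4 + 7*g^3 + 11*g^2 + 5*g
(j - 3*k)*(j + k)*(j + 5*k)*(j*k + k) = j^4*k + 3*j^3*k^2 + j^3*k - 13*j^2*k^3 + 3*j^2*k^2 - 15*j*k^4 - 13*j*k^3 - 15*k^4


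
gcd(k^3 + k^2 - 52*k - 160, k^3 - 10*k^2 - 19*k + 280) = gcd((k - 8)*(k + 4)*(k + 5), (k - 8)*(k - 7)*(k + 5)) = k^2 - 3*k - 40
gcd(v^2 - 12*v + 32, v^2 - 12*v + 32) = v^2 - 12*v + 32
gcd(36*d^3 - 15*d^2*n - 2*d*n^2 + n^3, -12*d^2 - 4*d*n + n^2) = 1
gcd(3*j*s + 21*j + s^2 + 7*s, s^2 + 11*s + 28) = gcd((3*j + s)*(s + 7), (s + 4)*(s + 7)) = s + 7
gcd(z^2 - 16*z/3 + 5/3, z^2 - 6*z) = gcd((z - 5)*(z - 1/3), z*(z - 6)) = 1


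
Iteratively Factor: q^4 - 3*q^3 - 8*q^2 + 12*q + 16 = (q + 2)*(q^3 - 5*q^2 + 2*q + 8) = (q - 2)*(q + 2)*(q^2 - 3*q - 4) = (q - 4)*(q - 2)*(q + 2)*(q + 1)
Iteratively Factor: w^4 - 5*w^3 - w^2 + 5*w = (w - 1)*(w^3 - 4*w^2 - 5*w) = (w - 5)*(w - 1)*(w^2 + w) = w*(w - 5)*(w - 1)*(w + 1)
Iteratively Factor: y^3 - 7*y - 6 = (y - 3)*(y^2 + 3*y + 2) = (y - 3)*(y + 1)*(y + 2)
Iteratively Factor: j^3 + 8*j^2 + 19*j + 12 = (j + 3)*(j^2 + 5*j + 4) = (j + 3)*(j + 4)*(j + 1)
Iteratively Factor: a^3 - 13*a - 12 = (a - 4)*(a^2 + 4*a + 3) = (a - 4)*(a + 3)*(a + 1)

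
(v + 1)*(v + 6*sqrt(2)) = v^2 + v + 6*sqrt(2)*v + 6*sqrt(2)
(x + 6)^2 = x^2 + 12*x + 36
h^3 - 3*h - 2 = (h - 2)*(h + 1)^2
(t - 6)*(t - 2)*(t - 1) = t^3 - 9*t^2 + 20*t - 12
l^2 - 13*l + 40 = (l - 8)*(l - 5)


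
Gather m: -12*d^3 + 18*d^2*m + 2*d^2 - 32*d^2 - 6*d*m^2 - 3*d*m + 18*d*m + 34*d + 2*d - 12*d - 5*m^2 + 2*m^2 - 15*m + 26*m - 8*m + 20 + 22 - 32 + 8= -12*d^3 - 30*d^2 + 24*d + m^2*(-6*d - 3) + m*(18*d^2 + 15*d + 3) + 18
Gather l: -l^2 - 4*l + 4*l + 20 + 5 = 25 - l^2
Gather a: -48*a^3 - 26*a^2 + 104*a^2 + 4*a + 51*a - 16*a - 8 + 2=-48*a^3 + 78*a^2 + 39*a - 6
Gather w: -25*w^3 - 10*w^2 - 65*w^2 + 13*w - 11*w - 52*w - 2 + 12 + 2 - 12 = -25*w^3 - 75*w^2 - 50*w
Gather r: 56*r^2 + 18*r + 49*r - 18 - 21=56*r^2 + 67*r - 39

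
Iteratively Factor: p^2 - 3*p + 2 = (p - 1)*(p - 2)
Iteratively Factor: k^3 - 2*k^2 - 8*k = (k + 2)*(k^2 - 4*k) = k*(k + 2)*(k - 4)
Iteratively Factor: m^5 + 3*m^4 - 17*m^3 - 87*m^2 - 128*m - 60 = (m - 5)*(m^4 + 8*m^3 + 23*m^2 + 28*m + 12) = (m - 5)*(m + 2)*(m^3 + 6*m^2 + 11*m + 6) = (m - 5)*(m + 1)*(m + 2)*(m^2 + 5*m + 6) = (m - 5)*(m + 1)*(m + 2)*(m + 3)*(m + 2)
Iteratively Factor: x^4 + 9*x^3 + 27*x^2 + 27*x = (x + 3)*(x^3 + 6*x^2 + 9*x) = (x + 3)^2*(x^2 + 3*x) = x*(x + 3)^2*(x + 3)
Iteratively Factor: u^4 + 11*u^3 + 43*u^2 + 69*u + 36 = (u + 4)*(u^3 + 7*u^2 + 15*u + 9) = (u + 3)*(u + 4)*(u^2 + 4*u + 3) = (u + 1)*(u + 3)*(u + 4)*(u + 3)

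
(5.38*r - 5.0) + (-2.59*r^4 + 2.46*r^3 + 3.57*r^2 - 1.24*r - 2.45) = -2.59*r^4 + 2.46*r^3 + 3.57*r^2 + 4.14*r - 7.45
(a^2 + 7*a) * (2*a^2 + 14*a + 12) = 2*a^4 + 28*a^3 + 110*a^2 + 84*a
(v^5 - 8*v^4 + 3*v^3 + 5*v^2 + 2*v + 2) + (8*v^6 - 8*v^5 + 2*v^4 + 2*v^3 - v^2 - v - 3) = 8*v^6 - 7*v^5 - 6*v^4 + 5*v^3 + 4*v^2 + v - 1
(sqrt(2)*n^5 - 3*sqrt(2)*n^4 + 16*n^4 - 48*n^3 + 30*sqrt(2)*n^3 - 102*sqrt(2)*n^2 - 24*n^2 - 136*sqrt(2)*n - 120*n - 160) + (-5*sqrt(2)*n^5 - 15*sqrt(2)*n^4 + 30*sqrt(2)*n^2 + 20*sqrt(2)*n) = -4*sqrt(2)*n^5 - 18*sqrt(2)*n^4 + 16*n^4 - 48*n^3 + 30*sqrt(2)*n^3 - 72*sqrt(2)*n^2 - 24*n^2 - 116*sqrt(2)*n - 120*n - 160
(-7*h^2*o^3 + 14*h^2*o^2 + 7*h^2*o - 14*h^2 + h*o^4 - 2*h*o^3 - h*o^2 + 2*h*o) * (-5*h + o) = 35*h^3*o^3 - 70*h^3*o^2 - 35*h^3*o + 70*h^3 - 12*h^2*o^4 + 24*h^2*o^3 + 12*h^2*o^2 - 24*h^2*o + h*o^5 - 2*h*o^4 - h*o^3 + 2*h*o^2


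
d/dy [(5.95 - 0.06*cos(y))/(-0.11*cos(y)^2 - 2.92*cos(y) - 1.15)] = (0.0066*cos(y)^2 - 1.309*cos(y) - 17.443)*sin(y)/(0.0121*cos(y)^4 + 0.6424*cos(y)^3 + 8.7794*cos(y)^2 + 6.716*cos(y) + 1.3225)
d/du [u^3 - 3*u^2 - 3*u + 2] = 3*u^2 - 6*u - 3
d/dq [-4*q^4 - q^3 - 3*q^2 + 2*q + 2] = -16*q^3 - 3*q^2 - 6*q + 2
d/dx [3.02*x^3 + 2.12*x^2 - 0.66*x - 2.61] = 9.06*x^2 + 4.24*x - 0.66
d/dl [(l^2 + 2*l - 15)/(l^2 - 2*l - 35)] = -4/(l^2 - 14*l + 49)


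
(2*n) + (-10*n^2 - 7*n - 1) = -10*n^2 - 5*n - 1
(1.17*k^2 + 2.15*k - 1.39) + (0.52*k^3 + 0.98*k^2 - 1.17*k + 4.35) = 0.52*k^3 + 2.15*k^2 + 0.98*k + 2.96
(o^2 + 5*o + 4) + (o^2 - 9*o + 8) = 2*o^2 - 4*o + 12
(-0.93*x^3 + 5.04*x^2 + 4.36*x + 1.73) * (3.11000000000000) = -2.8923*x^3 + 15.6744*x^2 + 13.5596*x + 5.3803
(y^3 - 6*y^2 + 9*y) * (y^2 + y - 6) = y^5 - 5*y^4 - 3*y^3 + 45*y^2 - 54*y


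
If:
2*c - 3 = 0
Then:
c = 3/2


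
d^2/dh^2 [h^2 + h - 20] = 2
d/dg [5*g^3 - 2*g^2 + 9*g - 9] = 15*g^2 - 4*g + 9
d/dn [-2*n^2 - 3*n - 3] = -4*n - 3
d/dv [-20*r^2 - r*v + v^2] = -r + 2*v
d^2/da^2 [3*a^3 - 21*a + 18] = 18*a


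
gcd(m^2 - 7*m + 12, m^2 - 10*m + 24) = m - 4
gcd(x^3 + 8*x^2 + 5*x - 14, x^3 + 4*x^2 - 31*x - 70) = x^2 + 9*x + 14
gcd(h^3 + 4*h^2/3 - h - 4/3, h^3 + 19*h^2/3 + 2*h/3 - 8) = h^2 + h/3 - 4/3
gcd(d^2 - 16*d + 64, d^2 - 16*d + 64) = d^2 - 16*d + 64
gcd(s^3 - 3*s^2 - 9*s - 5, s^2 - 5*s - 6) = s + 1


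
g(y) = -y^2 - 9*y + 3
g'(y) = -2*y - 9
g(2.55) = -26.45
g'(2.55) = -14.10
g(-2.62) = 19.72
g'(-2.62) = -3.76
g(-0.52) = 7.41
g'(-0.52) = -7.96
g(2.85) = -30.77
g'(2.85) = -14.70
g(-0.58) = 7.88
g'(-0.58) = -7.84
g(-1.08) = 11.55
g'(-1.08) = -6.84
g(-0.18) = 4.59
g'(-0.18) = -8.64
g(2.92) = -31.81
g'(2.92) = -14.84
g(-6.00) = 21.00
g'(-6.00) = 3.00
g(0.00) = 3.00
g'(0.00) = -9.00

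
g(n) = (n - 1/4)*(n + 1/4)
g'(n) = 2*n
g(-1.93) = 3.66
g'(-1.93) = -3.86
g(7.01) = 49.08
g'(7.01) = 14.02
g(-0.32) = 0.04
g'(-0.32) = -0.64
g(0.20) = -0.02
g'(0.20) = 0.40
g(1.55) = 2.34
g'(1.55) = 3.10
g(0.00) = -0.06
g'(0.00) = 0.00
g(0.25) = 0.00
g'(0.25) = 0.50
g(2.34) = 5.41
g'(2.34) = 4.68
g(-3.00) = 8.94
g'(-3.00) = -6.00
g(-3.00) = 8.94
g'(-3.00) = -6.00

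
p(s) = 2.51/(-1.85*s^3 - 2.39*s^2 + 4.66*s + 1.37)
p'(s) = 2.51*(5.55*s^2 + 4.78*s - 4.66)/(-1.85*s^3 - 2.39*s^2 + 4.66*s + 1.37)^2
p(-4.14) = 0.03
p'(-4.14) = 0.03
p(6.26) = -0.00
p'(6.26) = 0.00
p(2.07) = -0.16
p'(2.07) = 0.30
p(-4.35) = 0.03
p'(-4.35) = 0.03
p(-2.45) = 0.89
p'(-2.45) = 5.37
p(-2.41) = 1.17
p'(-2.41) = 8.69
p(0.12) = 1.33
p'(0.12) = -2.81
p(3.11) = -0.04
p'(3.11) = 0.04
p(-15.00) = 0.00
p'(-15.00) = 0.00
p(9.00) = -0.00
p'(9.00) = 0.00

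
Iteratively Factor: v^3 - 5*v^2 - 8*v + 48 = (v - 4)*(v^2 - v - 12) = (v - 4)^2*(v + 3)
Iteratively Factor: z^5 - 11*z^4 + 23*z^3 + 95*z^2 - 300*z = (z - 5)*(z^4 - 6*z^3 - 7*z^2 + 60*z) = z*(z - 5)*(z^3 - 6*z^2 - 7*z + 60) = z*(z - 5)^2*(z^2 - z - 12) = z*(z - 5)^2*(z - 4)*(z + 3)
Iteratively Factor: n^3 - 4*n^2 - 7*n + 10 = (n + 2)*(n^2 - 6*n + 5) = (n - 5)*(n + 2)*(n - 1)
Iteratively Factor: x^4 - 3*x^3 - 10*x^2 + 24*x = (x)*(x^3 - 3*x^2 - 10*x + 24) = x*(x + 3)*(x^2 - 6*x + 8) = x*(x - 2)*(x + 3)*(x - 4)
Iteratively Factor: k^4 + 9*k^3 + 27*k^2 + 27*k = (k + 3)*(k^3 + 6*k^2 + 9*k) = (k + 3)^2*(k^2 + 3*k) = (k + 3)^3*(k)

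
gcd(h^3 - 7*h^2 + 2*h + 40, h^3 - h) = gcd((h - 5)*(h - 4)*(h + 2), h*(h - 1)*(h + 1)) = 1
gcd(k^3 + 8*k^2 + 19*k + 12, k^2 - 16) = k + 4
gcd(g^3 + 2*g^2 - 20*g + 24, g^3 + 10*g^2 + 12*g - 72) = g^2 + 4*g - 12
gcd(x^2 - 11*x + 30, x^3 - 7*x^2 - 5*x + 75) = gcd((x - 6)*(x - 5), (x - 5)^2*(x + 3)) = x - 5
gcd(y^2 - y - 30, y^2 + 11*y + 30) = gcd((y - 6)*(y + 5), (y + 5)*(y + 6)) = y + 5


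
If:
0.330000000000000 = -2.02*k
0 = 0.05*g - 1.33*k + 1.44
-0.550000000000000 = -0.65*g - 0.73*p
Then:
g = -33.15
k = -0.16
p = 30.27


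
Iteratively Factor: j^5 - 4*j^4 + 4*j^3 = (j - 2)*(j^4 - 2*j^3) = j*(j - 2)*(j^3 - 2*j^2) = j^2*(j - 2)*(j^2 - 2*j) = j^3*(j - 2)*(j - 2)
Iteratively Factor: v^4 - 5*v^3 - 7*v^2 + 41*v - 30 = (v - 2)*(v^3 - 3*v^2 - 13*v + 15) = (v - 2)*(v + 3)*(v^2 - 6*v + 5) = (v - 2)*(v - 1)*(v + 3)*(v - 5)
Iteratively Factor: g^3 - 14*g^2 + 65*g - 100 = (g - 5)*(g^2 - 9*g + 20) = (g - 5)*(g - 4)*(g - 5)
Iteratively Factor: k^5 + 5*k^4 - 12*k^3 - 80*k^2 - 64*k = (k)*(k^4 + 5*k^3 - 12*k^2 - 80*k - 64) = k*(k + 4)*(k^3 + k^2 - 16*k - 16) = k*(k + 1)*(k + 4)*(k^2 - 16) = k*(k + 1)*(k + 4)^2*(k - 4)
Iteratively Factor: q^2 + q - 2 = (q + 2)*(q - 1)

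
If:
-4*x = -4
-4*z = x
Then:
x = 1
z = -1/4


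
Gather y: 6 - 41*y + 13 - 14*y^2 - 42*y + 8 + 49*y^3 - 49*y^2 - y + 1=49*y^3 - 63*y^2 - 84*y + 28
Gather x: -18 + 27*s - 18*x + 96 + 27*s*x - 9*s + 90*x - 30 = 18*s + x*(27*s + 72) + 48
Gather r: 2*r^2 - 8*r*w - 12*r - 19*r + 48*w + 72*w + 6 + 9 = 2*r^2 + r*(-8*w - 31) + 120*w + 15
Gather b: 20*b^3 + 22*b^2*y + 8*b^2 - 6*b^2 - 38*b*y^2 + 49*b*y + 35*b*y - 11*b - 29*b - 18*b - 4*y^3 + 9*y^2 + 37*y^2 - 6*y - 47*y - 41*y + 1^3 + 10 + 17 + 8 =20*b^3 + b^2*(22*y + 2) + b*(-38*y^2 + 84*y - 58) - 4*y^3 + 46*y^2 - 94*y + 36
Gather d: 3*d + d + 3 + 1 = 4*d + 4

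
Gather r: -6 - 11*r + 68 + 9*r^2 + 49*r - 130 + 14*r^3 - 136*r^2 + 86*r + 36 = 14*r^3 - 127*r^2 + 124*r - 32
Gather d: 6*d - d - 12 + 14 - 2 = 5*d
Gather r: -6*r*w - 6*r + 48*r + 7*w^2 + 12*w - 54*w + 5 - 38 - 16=r*(42 - 6*w) + 7*w^2 - 42*w - 49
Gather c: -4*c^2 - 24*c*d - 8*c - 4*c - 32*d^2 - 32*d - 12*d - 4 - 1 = -4*c^2 + c*(-24*d - 12) - 32*d^2 - 44*d - 5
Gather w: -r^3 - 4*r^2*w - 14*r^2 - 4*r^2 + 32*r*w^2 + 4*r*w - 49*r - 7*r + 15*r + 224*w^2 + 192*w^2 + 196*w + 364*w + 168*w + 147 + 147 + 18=-r^3 - 18*r^2 - 41*r + w^2*(32*r + 416) + w*(-4*r^2 + 4*r + 728) + 312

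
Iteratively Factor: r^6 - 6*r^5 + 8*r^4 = (r - 4)*(r^5 - 2*r^4) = (r - 4)*(r - 2)*(r^4) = r*(r - 4)*(r - 2)*(r^3) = r^2*(r - 4)*(r - 2)*(r^2) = r^3*(r - 4)*(r - 2)*(r)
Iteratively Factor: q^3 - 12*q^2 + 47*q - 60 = (q - 4)*(q^2 - 8*q + 15) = (q - 4)*(q - 3)*(q - 5)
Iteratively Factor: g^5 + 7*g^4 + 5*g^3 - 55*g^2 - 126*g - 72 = (g + 1)*(g^4 + 6*g^3 - g^2 - 54*g - 72) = (g + 1)*(g + 2)*(g^3 + 4*g^2 - 9*g - 36) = (g - 3)*(g + 1)*(g + 2)*(g^2 + 7*g + 12) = (g - 3)*(g + 1)*(g + 2)*(g + 4)*(g + 3)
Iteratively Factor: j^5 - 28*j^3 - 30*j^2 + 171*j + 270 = (j + 3)*(j^4 - 3*j^3 - 19*j^2 + 27*j + 90) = (j + 3)^2*(j^3 - 6*j^2 - j + 30) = (j - 5)*(j + 3)^2*(j^2 - j - 6) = (j - 5)*(j + 2)*(j + 3)^2*(j - 3)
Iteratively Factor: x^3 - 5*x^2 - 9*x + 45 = (x - 3)*(x^2 - 2*x - 15) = (x - 3)*(x + 3)*(x - 5)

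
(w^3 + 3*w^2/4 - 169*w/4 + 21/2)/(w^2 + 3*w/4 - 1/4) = (w^2 + w - 42)/(w + 1)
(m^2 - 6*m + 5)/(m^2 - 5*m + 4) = (m - 5)/(m - 4)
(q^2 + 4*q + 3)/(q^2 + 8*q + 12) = (q^2 + 4*q + 3)/(q^2 + 8*q + 12)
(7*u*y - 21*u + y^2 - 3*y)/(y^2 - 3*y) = (7*u + y)/y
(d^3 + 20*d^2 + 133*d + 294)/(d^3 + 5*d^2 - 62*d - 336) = (d + 7)/(d - 8)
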